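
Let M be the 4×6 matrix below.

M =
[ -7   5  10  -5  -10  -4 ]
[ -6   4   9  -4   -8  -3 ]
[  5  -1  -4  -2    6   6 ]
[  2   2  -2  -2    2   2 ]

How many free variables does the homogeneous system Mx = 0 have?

2

Row reduce to echelon form.
R2 ← R2 − (6/7)·R1: [0, -2/7, 3/7, 2/7, 4/7, 3/7]
R3 ← R3 + (5/7)·R1: [0, 18/7, 22/7, -39/7, -8/7, 22/7]
R4 ← R4 + (2/7)·R1: [0, 24/7, 6/7, -24/7, -6/7, 6/7]
R3 ← R3 + (9)·R2: [0, 0, 7, -3, 4, 7]
R4 ← R4 + (12)·R2: [0, 0, 6, 0, 6, 6]
R4 ← R4 − (6/7)·R3: [0, 0, 0, 18/7, 18/7, 0]
4 nonzero rows, so rank(M) = 4.
M has 6 columns; by rank–nullity, nullity = 6 − 4 = 2.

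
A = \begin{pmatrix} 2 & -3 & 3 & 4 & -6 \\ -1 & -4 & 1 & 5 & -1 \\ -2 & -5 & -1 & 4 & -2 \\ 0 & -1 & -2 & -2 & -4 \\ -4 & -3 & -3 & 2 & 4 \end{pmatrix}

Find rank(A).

Row reduce to echelon form.
R2 ← R2 + (1/2)·R1: [0, -11/2, 5/2, 7, -4]
R3 ← R3 + R1: [0, -8, 2, 8, -8]
R5 ← R5 + (2)·R1: [0, -9, 3, 10, -8]
R3 ← R3 − (16/11)·R2: [0, 0, -18/11, -24/11, -24/11]
R4 ← R4 − (2/11)·R2: [0, 0, -27/11, -36/11, -36/11]
R5 ← R5 − (18/11)·R2: [0, 0, -12/11, -16/11, -16/11]
R4 ← R4 − (3/2)·R3: [0, 0, 0, 0, 0]
R5 ← R5 − (2/3)·R3: [0, 0, 0, 0, 0]
Echelon form has 3 nonzero rows, so rank(A) = 3.

3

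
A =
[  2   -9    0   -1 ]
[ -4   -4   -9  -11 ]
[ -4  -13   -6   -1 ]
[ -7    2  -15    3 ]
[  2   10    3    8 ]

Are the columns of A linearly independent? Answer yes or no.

yes

Row reduce A to echelon form.
R2 ← R2 + (2)·R1: [0, -22, -9, -13]
R3 ← R3 + (2)·R1: [0, -31, -6, -3]
R4 ← R4 + (7/2)·R1: [0, -59/2, -15, -1/2]
R5 ← R5 − R1: [0, 19, 3, 9]
R3 ← R3 − (31/22)·R2: [0, 0, 147/22, 337/22]
R4 ← R4 − (59/44)·R2: [0, 0, -129/44, 745/44]
R5 ← R5 + (19/22)·R2: [0, 0, -105/22, -49/22]
R4 ← R4 + (43/98)·R3: [0, 0, 0, 1159/49]
R5 ← R5 + (5/7)·R3: [0, 0, 0, 61/7]
R5 ← R5 − (7/19)·R4: [0, 0, 0, 0]
4 pivots among 4 columns.
Every column is a pivot column, so the columns are linearly independent.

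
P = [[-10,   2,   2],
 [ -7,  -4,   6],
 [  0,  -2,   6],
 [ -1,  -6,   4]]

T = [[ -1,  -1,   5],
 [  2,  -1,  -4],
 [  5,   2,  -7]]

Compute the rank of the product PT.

First compute PT:
[[ 24,  12, -72],
 [ 29,  23, -61],
 [ 26,  14, -34],
 [  9,  15,  -9]]
Now row reduce the product.
R2 ← R2 − (29/24)·R1: [0, 17/2, 26]
R3 ← R3 − (13/12)·R1: [0, 1, 44]
R4 ← R4 − (3/8)·R1: [0, 21/2, 18]
R3 ← R3 − (2/17)·R2: [0, 0, 696/17]
R4 ← R4 − (21/17)·R2: [0, 0, -240/17]
R4 ← R4 + (10/29)·R3: [0, 0, 0]
3 nonzero rows, so rank(PT) = 3.

3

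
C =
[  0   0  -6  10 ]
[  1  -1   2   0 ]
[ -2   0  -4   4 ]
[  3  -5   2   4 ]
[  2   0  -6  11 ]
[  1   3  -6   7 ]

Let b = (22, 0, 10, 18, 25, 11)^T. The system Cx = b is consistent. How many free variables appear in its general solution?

Row reduce the augmented matrix [C | b].
Swap R1 ↔ R2
R3 ← R3 + (2)·R1: [0, -2, 0, 4, 10]
R4 ← R4 − (3)·R1: [0, -2, -4, 4, 18]
R5 ← R5 − (2)·R1: [0, 2, -10, 11, 25]
R6 ← R6 − R1: [0, 4, -8, 7, 11]
Swap R2 ↔ R3
R4 ← R4 − R2: [0, 0, -4, 0, 8]
R5 ← R5 + R2: [0, 0, -10, 15, 35]
R6 ← R6 + (2)·R2: [0, 0, -8, 15, 31]
R4 ← R4 − (2/3)·R3: [0, 0, 0, -20/3, -20/3]
R5 ← R5 − (5/3)·R3: [0, 0, 0, -5/3, -5/3]
R6 ← R6 − (4/3)·R3: [0, 0, 0, 5/3, 5/3]
R5 ← R5 − (1/4)·R4: [0, 0, 0, 0, 0]
R6 ← R6 + (1/4)·R4: [0, 0, 0, 0, 0]
The echelon form has 4 nonzero rows, and every pivot lies in the first 4 columns, so rank(C) = rank([C|b]) = 4.
The system is consistent.
Free variables = (unknowns) − (rank) = 4 − 4 = 0.

0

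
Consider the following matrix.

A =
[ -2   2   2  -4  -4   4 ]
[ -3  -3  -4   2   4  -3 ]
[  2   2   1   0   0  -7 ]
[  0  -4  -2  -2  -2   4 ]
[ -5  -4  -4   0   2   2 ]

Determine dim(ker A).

Row reduce to echelon form.
R2 ← R2 − (3/2)·R1: [0, -6, -7, 8, 10, -9]
R3 ← R3 + R1: [0, 4, 3, -4, -4, -3]
R5 ← R5 − (5/2)·R1: [0, -9, -9, 10, 12, -8]
R3 ← R3 + (2/3)·R2: [0, 0, -5/3, 4/3, 8/3, -9]
R4 ← R4 − (2/3)·R2: [0, 0, 8/3, -22/3, -26/3, 10]
R5 ← R5 − (3/2)·R2: [0, 0, 3/2, -2, -3, 11/2]
R4 ← R4 + (8/5)·R3: [0, 0, 0, -26/5, -22/5, -22/5]
R5 ← R5 + (9/10)·R3: [0, 0, 0, -4/5, -3/5, -13/5]
R5 ← R5 − (2/13)·R4: [0, 0, 0, 0, 1/13, -25/13]
5 nonzero rows, so rank(A) = 5.
A has 6 columns; by rank–nullity, nullity = 6 − 5 = 1.

1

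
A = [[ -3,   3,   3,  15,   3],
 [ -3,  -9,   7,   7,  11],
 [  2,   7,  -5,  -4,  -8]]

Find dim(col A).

Row reduce to echelon form.
R2 ← R2 − R1: [0, -12, 4, -8, 8]
R3 ← R3 + (2/3)·R1: [0, 9, -3, 6, -6]
R3 ← R3 + (3/4)·R2: [0, 0, 0, 0, 0]
Echelon form has 2 nonzero rows, so rank(A) = 2.
The column space has dimension equal to the rank: 2.

2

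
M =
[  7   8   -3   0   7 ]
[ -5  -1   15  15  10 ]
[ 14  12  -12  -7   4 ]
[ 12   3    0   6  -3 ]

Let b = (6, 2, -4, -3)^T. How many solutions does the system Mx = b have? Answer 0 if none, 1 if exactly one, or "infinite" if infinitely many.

Row reduce the augmented matrix [M | b].
R2 ← R2 + (5/7)·R1: [0, 33/7, 90/7, 15, 15, 44/7]
R3 ← R3 − (2)·R1: [0, -4, -6, -7, -10, -16]
R4 ← R4 − (12/7)·R1: [0, -75/7, 36/7, 6, -15, -93/7]
R3 ← R3 + (28/33)·R2: [0, 0, 54/11, 63/11, 30/11, -32/3]
R4 ← R4 + (25/11)·R2: [0, 0, 378/11, 441/11, 210/11, 1]
R4 ← R4 − (7)·R3: [0, 0, 0, 0, 0, 227/3]
The echelon form has 4 nonzero rows; the last pivot sits in the augmented column, so rank(M) = 3 but rank([M|b]) = 4.
Since the ranks differ, the system is inconsistent.
It has no solutions.

0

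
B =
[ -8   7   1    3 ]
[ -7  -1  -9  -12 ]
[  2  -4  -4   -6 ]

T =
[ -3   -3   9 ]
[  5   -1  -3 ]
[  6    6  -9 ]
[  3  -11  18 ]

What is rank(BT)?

3

First compute BT:
[[ 74, -10, -48],
 [-74, 100, -195],
 [-68,  40, -42]]
Now row reduce the product.
R2 ← R2 + R1: [0, 90, -243]
R3 ← R3 + (34/37)·R1: [0, 1140/37, -3186/37]
R3 ← R3 − (38/111)·R2: [0, 0, -108/37]
3 nonzero rows, so rank(BT) = 3.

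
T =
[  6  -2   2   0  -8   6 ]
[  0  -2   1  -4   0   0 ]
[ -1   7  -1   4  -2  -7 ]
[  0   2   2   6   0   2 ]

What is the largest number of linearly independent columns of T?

Row reduce to echelon form.
R3 ← R3 + (1/6)·R1: [0, 20/3, -2/3, 4, -10/3, -6]
R3 ← R3 + (10/3)·R2: [0, 0, 8/3, -28/3, -10/3, -6]
R4 ← R4 + R2: [0, 0, 3, 2, 0, 2]
R4 ← R4 − (9/8)·R3: [0, 0, 0, 25/2, 15/4, 35/4]
Echelon form has 4 nonzero rows, so rank(T) = 4.
The rank gives the maximum number of linearly independent columns: 4.

4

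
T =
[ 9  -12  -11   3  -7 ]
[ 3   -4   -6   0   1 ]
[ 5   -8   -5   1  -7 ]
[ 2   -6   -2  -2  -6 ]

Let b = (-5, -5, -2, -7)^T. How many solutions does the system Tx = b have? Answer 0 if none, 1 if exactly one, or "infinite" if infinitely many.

0

Row reduce the augmented matrix [T | b].
R2 ← R2 − (1/3)·R1: [0, 0, -7/3, -1, 10/3, -10/3]
R3 ← R3 − (5/9)·R1: [0, -4/3, 10/9, -2/3, -28/9, 7/9]
R4 ← R4 − (2/9)·R1: [0, -10/3, 4/9, -8/3, -40/9, -53/9]
Swap R2 ↔ R3
R4 ← R4 − (5/2)·R2: [0, 0, -7/3, -1, 10/3, -47/6]
R4 ← R4 − R3: [0, 0, 0, 0, 0, -9/2]
The echelon form has 4 nonzero rows; the last pivot sits in the augmented column, so rank(T) = 3 but rank([T|b]) = 4.
Since the ranks differ, the system is inconsistent.
It has no solutions.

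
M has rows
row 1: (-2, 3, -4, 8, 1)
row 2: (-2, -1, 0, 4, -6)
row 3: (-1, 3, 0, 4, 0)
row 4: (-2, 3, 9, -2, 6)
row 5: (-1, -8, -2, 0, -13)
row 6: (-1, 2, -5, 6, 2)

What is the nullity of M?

1

Row reduce to echelon form.
R2 ← R2 − R1: [0, -4, 4, -4, -7]
R3 ← R3 − (1/2)·R1: [0, 3/2, 2, 0, -1/2]
R4 ← R4 − R1: [0, 0, 13, -10, 5]
R5 ← R5 − (1/2)·R1: [0, -19/2, 0, -4, -27/2]
R6 ← R6 − (1/2)·R1: [0, 1/2, -3, 2, 3/2]
R3 ← R3 + (3/8)·R2: [0, 0, 7/2, -3/2, -25/8]
R5 ← R5 − (19/8)·R2: [0, 0, -19/2, 11/2, 25/8]
R6 ← R6 + (1/8)·R2: [0, 0, -5/2, 3/2, 5/8]
R4 ← R4 − (26/7)·R3: [0, 0, 0, -31/7, 465/28]
R5 ← R5 + (19/7)·R3: [0, 0, 0, 10/7, -75/14]
R6 ← R6 + (5/7)·R3: [0, 0, 0, 3/7, -45/28]
R5 ← R5 + (10/31)·R4: [0, 0, 0, 0, 0]
R6 ← R6 + (3/31)·R4: [0, 0, 0, 0, 0]
4 nonzero rows, so rank(M) = 4.
M has 5 columns; by rank–nullity, nullity = 5 − 4 = 1.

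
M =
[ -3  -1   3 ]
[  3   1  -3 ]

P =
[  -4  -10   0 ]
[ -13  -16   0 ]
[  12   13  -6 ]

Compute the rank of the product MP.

1

First compute MP:
[[ 61,  85, -18],
 [-61, -85,  18]]
Now row reduce the product.
R2 ← R2 + R1: [0, 0, 0]
1 nonzero row, so rank(MP) = 1.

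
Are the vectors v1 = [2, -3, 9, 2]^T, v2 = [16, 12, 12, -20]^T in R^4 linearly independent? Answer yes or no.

Form the matrix with these vectors as rows and row reduce.
R2 ← R2 − (8)·R1: [0, 36, -60, -36]
2 nonzero rows, so the 2 vectors span a space of dimension 2.
Since 2 = 2, the vectors are linearly independent.

yes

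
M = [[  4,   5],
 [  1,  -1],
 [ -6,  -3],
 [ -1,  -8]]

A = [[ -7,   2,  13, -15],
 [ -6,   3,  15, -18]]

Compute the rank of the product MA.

2

First compute MA:
[[-58,  23, 127, -150],
 [ -1,  -1,  -2,   3],
 [ 60, -21, -123, 144],
 [ 55, -26, -133, 159]]
Now row reduce the product.
R2 ← R2 − (1/58)·R1: [0, -81/58, -243/58, 162/29]
R3 ← R3 + (30/29)·R1: [0, 81/29, 243/29, -324/29]
R4 ← R4 + (55/58)·R1: [0, -243/58, -729/58, 486/29]
R3 ← R3 + (2)·R2: [0, 0, 0, 0]
R4 ← R4 − (3)·R2: [0, 0, 0, 0]
2 nonzero rows, so rank(MA) = 2.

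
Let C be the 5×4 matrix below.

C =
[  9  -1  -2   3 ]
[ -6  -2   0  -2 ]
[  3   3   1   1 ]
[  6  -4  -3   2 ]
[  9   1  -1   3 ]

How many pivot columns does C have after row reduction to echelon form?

2

Row reduce to echelon form.
R2 ← R2 + (2/3)·R1: [0, -8/3, -4/3, 0]
R3 ← R3 − (1/3)·R1: [0, 10/3, 5/3, 0]
R4 ← R4 − (2/3)·R1: [0, -10/3, -5/3, 0]
R5 ← R5 − R1: [0, 2, 1, 0]
R3 ← R3 + (5/4)·R2: [0, 0, 0, 0]
R4 ← R4 − (5/4)·R2: [0, 0, 0, 0]
R5 ← R5 + (3/4)·R2: [0, 0, 0, 0]
Echelon form has 2 nonzero rows, so rank(C) = 2.
Each nonzero row contributes one pivot column: 2 pivot columns.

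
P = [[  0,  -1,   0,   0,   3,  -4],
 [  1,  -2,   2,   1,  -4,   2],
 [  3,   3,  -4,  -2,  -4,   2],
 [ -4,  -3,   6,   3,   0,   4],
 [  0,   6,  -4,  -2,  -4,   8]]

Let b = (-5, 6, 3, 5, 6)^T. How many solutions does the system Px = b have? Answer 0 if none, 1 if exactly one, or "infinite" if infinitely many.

Row reduce the augmented matrix [P | b].
Swap R1 ↔ R2
R3 ← R3 − (3)·R1: [0, 9, -10, -5, 8, -4, -15]
R4 ← R4 + (4)·R1: [0, -11, 14, 7, -16, 12, 29]
R3 ← R3 + (9)·R2: [0, 0, -10, -5, 35, -40, -60]
R4 ← R4 − (11)·R2: [0, 0, 14, 7, -49, 56, 84]
R5 ← R5 + (6)·R2: [0, 0, -4, -2, 14, -16, -24]
R4 ← R4 + (7/5)·R3: [0, 0, 0, 0, 0, 0, 0]
R5 ← R5 − (2/5)·R3: [0, 0, 0, 0, 0, 0, 0]
The echelon form has 3 nonzero rows, and every pivot lies in the first 6 columns, so rank(P) = rank([P|b]) = 3.
The system is consistent.
rank = 3 < 6 unknowns, so there are infinitely many solutions.

infinite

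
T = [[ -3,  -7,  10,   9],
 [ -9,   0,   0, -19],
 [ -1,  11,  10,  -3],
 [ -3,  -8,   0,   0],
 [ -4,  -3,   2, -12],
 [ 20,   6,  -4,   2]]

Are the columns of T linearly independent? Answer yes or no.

Row reduce T to echelon form.
R2 ← R2 − (3)·R1: [0, 21, -30, -46]
R3 ← R3 − (1/3)·R1: [0, 40/3, 20/3, -6]
R4 ← R4 − R1: [0, -1, -10, -9]
R5 ← R5 − (4/3)·R1: [0, 19/3, -34/3, -24]
R6 ← R6 + (20/3)·R1: [0, -122/3, 188/3, 62]
R3 ← R3 − (40/63)·R2: [0, 0, 180/7, 1462/63]
R4 ← R4 + (1/21)·R2: [0, 0, -80/7, -235/21]
R5 ← R5 − (19/63)·R2: [0, 0, -16/7, -638/63]
R6 ← R6 + (122/63)·R2: [0, 0, 32/7, -1706/63]
R4 ← R4 + (4/9)·R3: [0, 0, 0, -71/81]
R5 ← R5 + (4/45)·R3: [0, 0, 0, -3266/405]
R6 ← R6 − (8/45)·R3: [0, 0, 0, -12638/405]
R5 ← R5 − (46/5)·R4: [0, 0, 0, 0]
R6 ← R6 − (178/5)·R4: [0, 0, 0, 0]
4 pivots among 4 columns.
Every column is a pivot column, so the columns are linearly independent.

yes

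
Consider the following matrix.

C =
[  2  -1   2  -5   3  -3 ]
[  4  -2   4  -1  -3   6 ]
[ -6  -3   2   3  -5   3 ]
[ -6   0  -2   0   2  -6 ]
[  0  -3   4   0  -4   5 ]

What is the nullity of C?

3

Row reduce to echelon form.
R2 ← R2 − (2)·R1: [0, 0, 0, 9, -9, 12]
R3 ← R3 + (3)·R1: [0, -6, 8, -12, 4, -6]
R4 ← R4 + (3)·R1: [0, -3, 4, -15, 11, -15]
Swap R2 ↔ R3
R4 ← R4 − (1/2)·R2: [0, 0, 0, -9, 9, -12]
R5 ← R5 − (1/2)·R2: [0, 0, 0, 6, -6, 8]
R4 ← R4 + R3: [0, 0, 0, 0, 0, 0]
R5 ← R5 − (2/3)·R3: [0, 0, 0, 0, 0, 0]
3 nonzero rows, so rank(C) = 3.
C has 6 columns; by rank–nullity, nullity = 6 − 3 = 3.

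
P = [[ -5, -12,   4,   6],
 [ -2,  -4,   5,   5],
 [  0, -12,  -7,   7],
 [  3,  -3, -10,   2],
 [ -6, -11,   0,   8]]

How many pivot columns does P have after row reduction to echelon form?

Row reduce to echelon form.
R2 ← R2 − (2/5)·R1: [0, 4/5, 17/5, 13/5]
R4 ← R4 + (3/5)·R1: [0, -51/5, -38/5, 28/5]
R5 ← R5 − (6/5)·R1: [0, 17/5, -24/5, 4/5]
R3 ← R3 + (15)·R2: [0, 0, 44, 46]
R4 ← R4 + (51/4)·R2: [0, 0, 143/4, 155/4]
R5 ← R5 − (17/4)·R2: [0, 0, -77/4, -41/4]
R4 ← R4 − (13/16)·R3: [0, 0, 0, 11/8]
R5 ← R5 + (7/16)·R3: [0, 0, 0, 79/8]
R5 ← R5 − (79/11)·R4: [0, 0, 0, 0]
Echelon form has 4 nonzero rows, so rank(P) = 4.
Each nonzero row contributes one pivot column: 4 pivot columns.

4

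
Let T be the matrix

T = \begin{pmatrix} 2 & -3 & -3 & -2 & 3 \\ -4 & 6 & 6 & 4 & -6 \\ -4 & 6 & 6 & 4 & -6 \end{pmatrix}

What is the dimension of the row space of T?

Row reduce to echelon form.
R2 ← R2 + (2)·R1: [0, 0, 0, 0, 0]
R3 ← R3 + (2)·R1: [0, 0, 0, 0, 0]
Echelon form has 1 nonzero row, so rank(T) = 1.
The row space has dimension equal to the rank: 1.

1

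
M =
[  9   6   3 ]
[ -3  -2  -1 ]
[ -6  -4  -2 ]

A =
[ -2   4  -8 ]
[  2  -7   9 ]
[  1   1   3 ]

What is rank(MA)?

1

First compute MA:
[[ -3,  -3,  -9],
 [  1,   1,   3],
 [  2,   2,   6]]
Now row reduce the product.
R2 ← R2 + (1/3)·R1: [0, 0, 0]
R3 ← R3 + (2/3)·R1: [0, 0, 0]
1 nonzero row, so rank(MA) = 1.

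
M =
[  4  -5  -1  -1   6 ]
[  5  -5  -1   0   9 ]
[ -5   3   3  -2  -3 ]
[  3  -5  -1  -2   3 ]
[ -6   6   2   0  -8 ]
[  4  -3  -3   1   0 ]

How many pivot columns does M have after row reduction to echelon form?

Row reduce to echelon form.
R2 ← R2 − (5/4)·R1: [0, 5/4, 1/4, 5/4, 3/2]
R3 ← R3 + (5/4)·R1: [0, -13/4, 7/4, -13/4, 9/2]
R4 ← R4 − (3/4)·R1: [0, -5/4, -1/4, -5/4, -3/2]
R5 ← R5 + (3/2)·R1: [0, -3/2, 1/2, -3/2, 1]
R6 ← R6 − R1: [0, 2, -2, 2, -6]
R3 ← R3 + (13/5)·R2: [0, 0, 12/5, 0, 42/5]
R4 ← R4 + R2: [0, 0, 0, 0, 0]
R5 ← R5 + (6/5)·R2: [0, 0, 4/5, 0, 14/5]
R6 ← R6 − (8/5)·R2: [0, 0, -12/5, 0, -42/5]
R5 ← R5 − (1/3)·R3: [0, 0, 0, 0, 0]
R6 ← R6 + R3: [0, 0, 0, 0, 0]
Echelon form has 3 nonzero rows, so rank(M) = 3.
Each nonzero row contributes one pivot column: 3 pivot columns.

3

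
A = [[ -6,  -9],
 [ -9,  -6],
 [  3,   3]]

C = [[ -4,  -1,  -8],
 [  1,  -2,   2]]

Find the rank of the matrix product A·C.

First compute AC:
[[ 15,  24,  30],
 [ 30,  21,  60],
 [ -9,  -9, -18]]
Now row reduce the product.
R2 ← R2 − (2)·R1: [0, -27, 0]
R3 ← R3 + (3/5)·R1: [0, 27/5, 0]
R3 ← R3 + (1/5)·R2: [0, 0, 0]
2 nonzero rows, so rank(AC) = 2.

2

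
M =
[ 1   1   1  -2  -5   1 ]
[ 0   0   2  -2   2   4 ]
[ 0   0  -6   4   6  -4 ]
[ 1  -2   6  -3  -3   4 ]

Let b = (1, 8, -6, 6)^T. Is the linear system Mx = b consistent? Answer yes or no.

Row reduce the augmented matrix [M | b].
R4 ← R4 − R1: [0, -3, 5, -1, 2, 3, 5]
Swap R2 ↔ R4
R4 ← R4 + (1/3)·R3: [0, 0, 0, -2/3, 4, 8/3, 6]
The echelon form has 4 nonzero rows, and every pivot lies in the first 6 columns, so rank(M) = rank([M|b]) = 4.
The system is consistent.

yes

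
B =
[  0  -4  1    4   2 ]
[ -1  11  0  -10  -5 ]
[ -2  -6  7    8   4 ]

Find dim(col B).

Row reduce to echelon form.
Swap R1 ↔ R2
R3 ← R3 − (2)·R1: [0, -28, 7, 28, 14]
R3 ← R3 − (7)·R2: [0, 0, 0, 0, 0]
Echelon form has 2 nonzero rows, so rank(B) = 2.
The column space has dimension equal to the rank: 2.

2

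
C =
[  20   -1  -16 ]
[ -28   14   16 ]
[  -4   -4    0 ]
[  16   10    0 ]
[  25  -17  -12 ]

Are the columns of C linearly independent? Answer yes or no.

yes

Row reduce C to echelon form.
R2 ← R2 + (7/5)·R1: [0, 63/5, -32/5]
R3 ← R3 + (1/5)·R1: [0, -21/5, -16/5]
R4 ← R4 − (4/5)·R1: [0, 54/5, 64/5]
R5 ← R5 − (5/4)·R1: [0, -63/4, 8]
R3 ← R3 + (1/3)·R2: [0, 0, -16/3]
R4 ← R4 − (6/7)·R2: [0, 0, 128/7]
R5 ← R5 + (5/4)·R2: [0, 0, 0]
R4 ← R4 + (24/7)·R3: [0, 0, 0]
3 pivots among 3 columns.
Every column is a pivot column, so the columns are linearly independent.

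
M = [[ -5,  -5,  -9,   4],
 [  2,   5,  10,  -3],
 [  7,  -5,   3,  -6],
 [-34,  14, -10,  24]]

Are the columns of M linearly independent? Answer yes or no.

Row reduce M to echelon form.
R2 ← R2 + (2/5)·R1: [0, 3, 32/5, -7/5]
R3 ← R3 + (7/5)·R1: [0, -12, -48/5, -2/5]
R4 ← R4 − (34/5)·R1: [0, 48, 256/5, -16/5]
R3 ← R3 + (4)·R2: [0, 0, 16, -6]
R4 ← R4 − (16)·R2: [0, 0, -256/5, 96/5]
R4 ← R4 + (16/5)·R3: [0, 0, 0, 0]
3 pivots among 4 columns.
Only 3 < 4 pivot columns, so the columns are linearly dependent.

no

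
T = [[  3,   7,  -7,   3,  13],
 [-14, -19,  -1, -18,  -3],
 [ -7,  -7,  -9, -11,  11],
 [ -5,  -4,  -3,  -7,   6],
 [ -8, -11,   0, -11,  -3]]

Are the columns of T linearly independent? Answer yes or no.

no

Row reduce T to echelon form.
R2 ← R2 + (14/3)·R1: [0, 41/3, -101/3, -4, 173/3]
R3 ← R3 + (7/3)·R1: [0, 28/3, -76/3, -4, 124/3]
R4 ← R4 + (5/3)·R1: [0, 23/3, -44/3, -2, 83/3]
R5 ← R5 + (8/3)·R1: [0, 23/3, -56/3, -3, 95/3]
R3 ← R3 − (28/41)·R2: [0, 0, -96/41, -52/41, 80/41]
R4 ← R4 − (23/41)·R2: [0, 0, 173/41, 10/41, -192/41]
R5 ← R5 − (23/41)·R2: [0, 0, 9/41, -31/41, -28/41]
R4 ← R4 + (173/96)·R3: [0, 0, 0, -49/24, -7/6]
R5 ← R5 + (3/32)·R3: [0, 0, 0, -7/8, -1/2]
R5 ← R5 − (3/7)·R4: [0, 0, 0, 0, 0]
4 pivots among 5 columns.
Only 4 < 5 pivot columns, so the columns are linearly dependent.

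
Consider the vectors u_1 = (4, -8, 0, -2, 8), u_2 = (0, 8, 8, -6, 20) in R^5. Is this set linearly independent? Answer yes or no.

Form the matrix with these vectors as rows and row reduce.
2 nonzero rows, so the 2 vectors span a space of dimension 2.
Since 2 = 2, the vectors are linearly independent.

yes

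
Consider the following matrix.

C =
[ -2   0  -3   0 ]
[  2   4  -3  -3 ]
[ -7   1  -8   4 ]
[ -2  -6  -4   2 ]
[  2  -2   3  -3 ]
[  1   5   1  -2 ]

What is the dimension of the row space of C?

4

Row reduce to echelon form.
R2 ← R2 + R1: [0, 4, -6, -3]
R3 ← R3 − (7/2)·R1: [0, 1, 5/2, 4]
R4 ← R4 − R1: [0, -6, -1, 2]
R5 ← R5 + R1: [0, -2, 0, -3]
R6 ← R6 + (1/2)·R1: [0, 5, -1/2, -2]
R3 ← R3 − (1/4)·R2: [0, 0, 4, 19/4]
R4 ← R4 + (3/2)·R2: [0, 0, -10, -5/2]
R5 ← R5 + (1/2)·R2: [0, 0, -3, -9/2]
R6 ← R6 − (5/4)·R2: [0, 0, 7, 7/4]
R4 ← R4 + (5/2)·R3: [0, 0, 0, 75/8]
R5 ← R5 + (3/4)·R3: [0, 0, 0, -15/16]
R6 ← R6 − (7/4)·R3: [0, 0, 0, -105/16]
R5 ← R5 + (1/10)·R4: [0, 0, 0, 0]
R6 ← R6 + (7/10)·R4: [0, 0, 0, 0]
Echelon form has 4 nonzero rows, so rank(C) = 4.
The row space has dimension equal to the rank: 4.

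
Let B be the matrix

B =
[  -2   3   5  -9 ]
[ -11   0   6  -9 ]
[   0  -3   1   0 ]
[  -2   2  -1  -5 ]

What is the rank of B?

Row reduce to echelon form.
R2 ← R2 − (11/2)·R1: [0, -33/2, -43/2, 81/2]
R4 ← R4 − R1: [0, -1, -6, 4]
R3 ← R3 − (2/11)·R2: [0, 0, 54/11, -81/11]
R4 ← R4 − (2/33)·R2: [0, 0, -155/33, 17/11]
R4 ← R4 + (155/162)·R3: [0, 0, 0, -11/2]
Echelon form has 4 nonzero rows, so rank(B) = 4.

4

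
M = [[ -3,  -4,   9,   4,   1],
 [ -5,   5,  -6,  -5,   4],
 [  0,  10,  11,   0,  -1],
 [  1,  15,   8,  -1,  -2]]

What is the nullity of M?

Row reduce to echelon form.
R2 ← R2 − (5/3)·R1: [0, 35/3, -21, -35/3, 7/3]
R4 ← R4 + (1/3)·R1: [0, 41/3, 11, 1/3, -5/3]
R3 ← R3 − (6/7)·R2: [0, 0, 29, 10, -3]
R4 ← R4 − (41/35)·R2: [0, 0, 178/5, 14, -22/5]
R4 ← R4 − (178/145)·R3: [0, 0, 0, 50/29, -104/145]
4 nonzero rows, so rank(M) = 4.
M has 5 columns; by rank–nullity, nullity = 5 − 4 = 1.

1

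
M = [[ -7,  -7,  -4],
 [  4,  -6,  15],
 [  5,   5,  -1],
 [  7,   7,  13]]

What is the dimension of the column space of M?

3

Row reduce to echelon form.
R2 ← R2 + (4/7)·R1: [0, -10, 89/7]
R3 ← R3 + (5/7)·R1: [0, 0, -27/7]
R4 ← R4 + R1: [0, 0, 9]
R4 ← R4 + (7/3)·R3: [0, 0, 0]
Echelon form has 3 nonzero rows, so rank(M) = 3.
The column space has dimension equal to the rank: 3.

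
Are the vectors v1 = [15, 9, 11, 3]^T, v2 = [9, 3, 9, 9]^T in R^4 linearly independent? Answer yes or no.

yes

Form the matrix with these vectors as rows and row reduce.
R2 ← R2 − (3/5)·R1: [0, -12/5, 12/5, 36/5]
2 nonzero rows, so the 2 vectors span a space of dimension 2.
Since 2 = 2, the vectors are linearly independent.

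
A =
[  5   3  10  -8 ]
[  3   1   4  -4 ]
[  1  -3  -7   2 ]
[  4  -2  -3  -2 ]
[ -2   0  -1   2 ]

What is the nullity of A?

2

Row reduce to echelon form.
R2 ← R2 − (3/5)·R1: [0, -4/5, -2, 4/5]
R3 ← R3 − (1/5)·R1: [0, -18/5, -9, 18/5]
R4 ← R4 − (4/5)·R1: [0, -22/5, -11, 22/5]
R5 ← R5 + (2/5)·R1: [0, 6/5, 3, -6/5]
R3 ← R3 − (9/2)·R2: [0, 0, 0, 0]
R4 ← R4 − (11/2)·R2: [0, 0, 0, 0]
R5 ← R5 + (3/2)·R2: [0, 0, 0, 0]
2 nonzero rows, so rank(A) = 2.
A has 4 columns; by rank–nullity, nullity = 4 − 2 = 2.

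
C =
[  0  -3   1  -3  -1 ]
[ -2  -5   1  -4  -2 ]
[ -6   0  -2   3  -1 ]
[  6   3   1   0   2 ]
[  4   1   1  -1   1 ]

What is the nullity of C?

Row reduce to echelon form.
Swap R1 ↔ R2
R3 ← R3 − (3)·R1: [0, 15, -5, 15, 5]
R4 ← R4 + (3)·R1: [0, -12, 4, -12, -4]
R5 ← R5 + (2)·R1: [0, -9, 3, -9, -3]
R3 ← R3 + (5)·R2: [0, 0, 0, 0, 0]
R4 ← R4 − (4)·R2: [0, 0, 0, 0, 0]
R5 ← R5 − (3)·R2: [0, 0, 0, 0, 0]
2 nonzero rows, so rank(C) = 2.
C has 5 columns; by rank–nullity, nullity = 5 − 2 = 3.

3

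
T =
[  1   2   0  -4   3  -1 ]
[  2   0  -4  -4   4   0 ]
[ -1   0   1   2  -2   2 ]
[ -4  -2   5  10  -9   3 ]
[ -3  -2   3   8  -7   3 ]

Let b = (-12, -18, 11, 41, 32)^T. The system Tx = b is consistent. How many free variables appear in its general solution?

3

Row reduce the augmented matrix [T | b].
R2 ← R2 − (2)·R1: [0, -4, -4, 4, -2, 2, 6]
R3 ← R3 + R1: [0, 2, 1, -2, 1, 1, -1]
R4 ← R4 + (4)·R1: [0, 6, 5, -6, 3, -1, -7]
R5 ← R5 + (3)·R1: [0, 4, 3, -4, 2, 0, -4]
R3 ← R3 + (1/2)·R2: [0, 0, -1, 0, 0, 2, 2]
R4 ← R4 + (3/2)·R2: [0, 0, -1, 0, 0, 2, 2]
R5 ← R5 + R2: [0, 0, -1, 0, 0, 2, 2]
R4 ← R4 − R3: [0, 0, 0, 0, 0, 0, 0]
R5 ← R5 − R3: [0, 0, 0, 0, 0, 0, 0]
The echelon form has 3 nonzero rows, and every pivot lies in the first 6 columns, so rank(T) = rank([T|b]) = 3.
The system is consistent.
Free variables = (unknowns) − (rank) = 6 − 3 = 3.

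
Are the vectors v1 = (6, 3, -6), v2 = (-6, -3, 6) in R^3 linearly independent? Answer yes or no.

Form the matrix with these vectors as rows and row reduce.
R2 ← R2 + R1: [0, 0, 0]
1 nonzero row, so the 2 vectors span a space of dimension 1.
Since 1 < 2, the vectors are linearly dependent.

no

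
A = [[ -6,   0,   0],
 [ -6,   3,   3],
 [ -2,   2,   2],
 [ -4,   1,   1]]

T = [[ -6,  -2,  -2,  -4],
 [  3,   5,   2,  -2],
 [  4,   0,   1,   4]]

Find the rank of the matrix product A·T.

First compute AT:
[[ 36,  12,  12,  24],
 [ 57,  27,  21,  30],
 [ 26,  14,  10,  12],
 [ 31,  13,  11,  18]]
Now row reduce the product.
R2 ← R2 − (19/12)·R1: [0, 8, 2, -8]
R3 ← R3 − (13/18)·R1: [0, 16/3, 4/3, -16/3]
R4 ← R4 − (31/36)·R1: [0, 8/3, 2/3, -8/3]
R3 ← R3 − (2/3)·R2: [0, 0, 0, 0]
R4 ← R4 − (1/3)·R2: [0, 0, 0, 0]
2 nonzero rows, so rank(AT) = 2.

2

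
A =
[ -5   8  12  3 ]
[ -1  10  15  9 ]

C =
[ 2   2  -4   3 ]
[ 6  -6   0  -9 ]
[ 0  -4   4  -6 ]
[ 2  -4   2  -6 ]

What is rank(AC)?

First compute AC:
[[ 44, -118,  74, -177],
 [ 76, -158,  82, -237]]
Now row reduce the product.
R2 ← R2 − (19/11)·R1: [0, 504/11, -504/11, 756/11]
2 nonzero rows, so rank(AC) = 2.

2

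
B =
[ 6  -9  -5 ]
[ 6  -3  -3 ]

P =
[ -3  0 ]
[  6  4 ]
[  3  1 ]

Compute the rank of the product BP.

2

First compute BP:
[[-87, -41],
 [-45, -15]]
Now row reduce the product.
R2 ← R2 − (15/29)·R1: [0, 180/29]
2 nonzero rows, so rank(BP) = 2.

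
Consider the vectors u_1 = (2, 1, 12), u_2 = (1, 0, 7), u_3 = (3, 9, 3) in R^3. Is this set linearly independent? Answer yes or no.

Form the matrix with these vectors as rows and row reduce.
R2 ← R2 − (1/2)·R1: [0, -1/2, 1]
R3 ← R3 − (3/2)·R1: [0, 15/2, -15]
R3 ← R3 + (15)·R2: [0, 0, 0]
2 nonzero rows, so the 3 vectors span a space of dimension 2.
Since 2 < 3, the vectors are linearly dependent.

no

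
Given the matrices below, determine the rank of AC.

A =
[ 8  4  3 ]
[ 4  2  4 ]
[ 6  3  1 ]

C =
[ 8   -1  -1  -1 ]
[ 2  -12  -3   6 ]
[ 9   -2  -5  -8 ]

First compute AC:
[[ 99, -62, -35,  -8],
 [ 72, -36, -30, -24],
 [ 63, -44, -20,   4]]
Now row reduce the product.
R2 ← R2 − (8/11)·R1: [0, 100/11, -50/11, -200/11]
R3 ← R3 − (7/11)·R1: [0, -50/11, 25/11, 100/11]
R3 ← R3 + (1/2)·R2: [0, 0, 0, 0]
2 nonzero rows, so rank(AC) = 2.

2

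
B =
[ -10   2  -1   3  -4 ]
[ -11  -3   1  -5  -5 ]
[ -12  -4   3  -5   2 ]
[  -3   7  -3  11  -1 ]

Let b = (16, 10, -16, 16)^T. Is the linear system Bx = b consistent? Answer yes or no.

yes

Row reduce the augmented matrix [B | b].
R2 ← R2 − (11/10)·R1: [0, -26/5, 21/10, -83/10, -3/5, -38/5]
R3 ← R3 − (6/5)·R1: [0, -32/5, 21/5, -43/5, 34/5, -176/5]
R4 ← R4 − (3/10)·R1: [0, 32/5, -27/10, 101/10, 1/5, 56/5]
R3 ← R3 − (16/13)·R2: [0, 0, 21/13, 21/13, 98/13, -336/13]
R4 ← R4 + (16/13)·R2: [0, 0, -3/26, -3/26, -7/13, 24/13]
R4 ← R4 + (1/14)·R3: [0, 0, 0, 0, 0, 0]
The echelon form has 3 nonzero rows, and every pivot lies in the first 5 columns, so rank(B) = rank([B|b]) = 3.
The system is consistent.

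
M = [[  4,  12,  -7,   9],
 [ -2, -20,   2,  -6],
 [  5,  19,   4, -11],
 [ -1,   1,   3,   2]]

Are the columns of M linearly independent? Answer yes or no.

yes

Row reduce M to echelon form.
R2 ← R2 + (1/2)·R1: [0, -14, -3/2, -3/2]
R3 ← R3 − (5/4)·R1: [0, 4, 51/4, -89/4]
R4 ← R4 + (1/4)·R1: [0, 4, 5/4, 17/4]
R3 ← R3 + (2/7)·R2: [0, 0, 345/28, -635/28]
R4 ← R4 + (2/7)·R2: [0, 0, 23/28, 107/28]
R4 ← R4 − (1/15)·R3: [0, 0, 0, 16/3]
4 pivots among 4 columns.
Every column is a pivot column, so the columns are linearly independent.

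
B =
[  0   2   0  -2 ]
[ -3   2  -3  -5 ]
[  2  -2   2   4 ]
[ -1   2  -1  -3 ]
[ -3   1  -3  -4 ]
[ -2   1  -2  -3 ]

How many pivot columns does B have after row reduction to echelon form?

2

Row reduce to echelon form.
Swap R1 ↔ R2
R3 ← R3 + (2/3)·R1: [0, -2/3, 0, 2/3]
R4 ← R4 − (1/3)·R1: [0, 4/3, 0, -4/3]
R5 ← R5 − R1: [0, -1, 0, 1]
R6 ← R6 − (2/3)·R1: [0, -1/3, 0, 1/3]
R3 ← R3 + (1/3)·R2: [0, 0, 0, 0]
R4 ← R4 − (2/3)·R2: [0, 0, 0, 0]
R5 ← R5 + (1/2)·R2: [0, 0, 0, 0]
R6 ← R6 + (1/6)·R2: [0, 0, 0, 0]
Echelon form has 2 nonzero rows, so rank(B) = 2.
Each nonzero row contributes one pivot column: 2 pivot columns.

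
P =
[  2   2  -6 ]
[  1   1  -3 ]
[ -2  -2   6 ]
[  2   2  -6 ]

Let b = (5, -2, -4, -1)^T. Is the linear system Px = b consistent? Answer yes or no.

no

Row reduce the augmented matrix [P | b].
R2 ← R2 − (1/2)·R1: [0, 0, 0, -9/2]
R3 ← R3 + R1: [0, 0, 0, 1]
R4 ← R4 − R1: [0, 0, 0, -6]
R3 ← R3 + (2/9)·R2: [0, 0, 0, 0]
R4 ← R4 − (4/3)·R2: [0, 0, 0, 0]
The echelon form has 2 nonzero rows; the last pivot sits in the augmented column, so rank(P) = 1 but rank([P|b]) = 2.
Since the ranks differ, the system is inconsistent.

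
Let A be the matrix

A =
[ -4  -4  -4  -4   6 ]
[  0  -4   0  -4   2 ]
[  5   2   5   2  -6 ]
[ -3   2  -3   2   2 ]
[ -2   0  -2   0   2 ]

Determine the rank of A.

2

Row reduce to echelon form.
R3 ← R3 + (5/4)·R1: [0, -3, 0, -3, 3/2]
R4 ← R4 − (3/4)·R1: [0, 5, 0, 5, -5/2]
R5 ← R5 − (1/2)·R1: [0, 2, 0, 2, -1]
R3 ← R3 − (3/4)·R2: [0, 0, 0, 0, 0]
R4 ← R4 + (5/4)·R2: [0, 0, 0, 0, 0]
R5 ← R5 + (1/2)·R2: [0, 0, 0, 0, 0]
Echelon form has 2 nonzero rows, so rank(A) = 2.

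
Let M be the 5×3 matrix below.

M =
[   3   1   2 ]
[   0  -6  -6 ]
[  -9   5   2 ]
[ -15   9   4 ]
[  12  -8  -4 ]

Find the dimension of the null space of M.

1

Row reduce to echelon form.
R3 ← R3 + (3)·R1: [0, 8, 8]
R4 ← R4 + (5)·R1: [0, 14, 14]
R5 ← R5 − (4)·R1: [0, -12, -12]
R3 ← R3 + (4/3)·R2: [0, 0, 0]
R4 ← R4 + (7/3)·R2: [0, 0, 0]
R5 ← R5 − (2)·R2: [0, 0, 0]
2 nonzero rows, so rank(M) = 2.
M has 3 columns; by rank–nullity, nullity = 3 − 2 = 1.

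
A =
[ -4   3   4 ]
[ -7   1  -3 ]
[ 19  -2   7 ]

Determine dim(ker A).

Row reduce to echelon form.
R2 ← R2 − (7/4)·R1: [0, -17/4, -10]
R3 ← R3 + (19/4)·R1: [0, 49/4, 26]
R3 ← R3 + (49/17)·R2: [0, 0, -48/17]
3 nonzero rows, so rank(A) = 3.
A has 3 columns; by rank–nullity, nullity = 3 − 3 = 0.

0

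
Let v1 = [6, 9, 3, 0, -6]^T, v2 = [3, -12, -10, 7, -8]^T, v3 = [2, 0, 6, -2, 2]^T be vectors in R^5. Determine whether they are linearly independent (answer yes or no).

yes

Form the matrix with these vectors as rows and row reduce.
R2 ← R2 − (1/2)·R1: [0, -33/2, -23/2, 7, -5]
R3 ← R3 − (1/3)·R1: [0, -3, 5, -2, 4]
R3 ← R3 − (2/11)·R2: [0, 0, 78/11, -36/11, 54/11]
3 nonzero rows, so the 3 vectors span a space of dimension 3.
Since 3 = 3, the vectors are linearly independent.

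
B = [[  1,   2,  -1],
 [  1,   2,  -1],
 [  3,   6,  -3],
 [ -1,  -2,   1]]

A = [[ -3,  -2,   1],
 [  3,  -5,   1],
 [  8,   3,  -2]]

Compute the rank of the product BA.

First compute BA:
[[ -5, -15,   5],
 [ -5, -15,   5],
 [-15, -45,  15],
 [  5,  15,  -5]]
Now row reduce the product.
R2 ← R2 − R1: [0, 0, 0]
R3 ← R3 − (3)·R1: [0, 0, 0]
R4 ← R4 + R1: [0, 0, 0]
1 nonzero row, so rank(BA) = 1.

1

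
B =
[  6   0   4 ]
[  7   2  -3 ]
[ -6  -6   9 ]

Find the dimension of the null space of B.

Row reduce to echelon form.
R2 ← R2 − (7/6)·R1: [0, 2, -23/3]
R3 ← R3 + R1: [0, -6, 13]
R3 ← R3 + (3)·R2: [0, 0, -10]
3 nonzero rows, so rank(B) = 3.
B has 3 columns; by rank–nullity, nullity = 3 − 3 = 0.

0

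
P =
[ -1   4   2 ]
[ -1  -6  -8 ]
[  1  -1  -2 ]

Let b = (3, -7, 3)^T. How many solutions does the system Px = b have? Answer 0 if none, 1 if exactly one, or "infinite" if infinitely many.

1

Row reduce the augmented matrix [P | b].
R2 ← R2 − R1: [0, -10, -10, -10]
R3 ← R3 + R1: [0, 3, 0, 6]
R3 ← R3 + (3/10)·R2: [0, 0, -3, 3]
The echelon form has 3 nonzero rows, and every pivot lies in the first 3 columns, so rank(P) = rank([P|b]) = 3.
The system is consistent.
rank = 3 = number of unknowns, so the solution is unique.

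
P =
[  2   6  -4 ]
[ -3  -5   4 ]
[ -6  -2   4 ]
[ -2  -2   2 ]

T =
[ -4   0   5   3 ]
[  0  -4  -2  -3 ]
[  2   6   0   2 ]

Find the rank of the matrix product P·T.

First compute PT:
[[-16, -48,  -2, -20],
 [ 20,  44,  -5,  14],
 [ 32,  32, -26,  -4],
 [ 12,  20,  -6,   4]]
Now row reduce the product.
R2 ← R2 + (5/4)·R1: [0, -16, -15/2, -11]
R3 ← R3 + (2)·R1: [0, -64, -30, -44]
R4 ← R4 + (3/4)·R1: [0, -16, -15/2, -11]
R3 ← R3 − (4)·R2: [0, 0, 0, 0]
R4 ← R4 − R2: [0, 0, 0, 0]
2 nonzero rows, so rank(PT) = 2.

2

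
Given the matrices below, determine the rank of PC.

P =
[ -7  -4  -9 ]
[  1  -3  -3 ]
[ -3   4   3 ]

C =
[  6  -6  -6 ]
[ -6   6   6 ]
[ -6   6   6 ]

First compute PC:
[[ 36, -36, -36],
 [ 42, -42, -42],
 [-60,  60,  60]]
Now row reduce the product.
R2 ← R2 − (7/6)·R1: [0, 0, 0]
R3 ← R3 + (5/3)·R1: [0, 0, 0]
1 nonzero row, so rank(PC) = 1.

1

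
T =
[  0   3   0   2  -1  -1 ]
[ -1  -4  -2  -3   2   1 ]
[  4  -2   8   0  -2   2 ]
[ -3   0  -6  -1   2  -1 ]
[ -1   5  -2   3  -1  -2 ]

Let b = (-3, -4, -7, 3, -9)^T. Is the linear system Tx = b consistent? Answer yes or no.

Row reduce the augmented matrix [T | b].
Swap R1 ↔ R2
R3 ← R3 + (4)·R1: [0, -18, 0, -12, 6, 6, -23]
R4 ← R4 − (3)·R1: [0, 12, 0, 8, -4, -4, 15]
R5 ← R5 − R1: [0, 9, 0, 6, -3, -3, -5]
R3 ← R3 + (6)·R2: [0, 0, 0, 0, 0, 0, -41]
R4 ← R4 − (4)·R2: [0, 0, 0, 0, 0, 0, 27]
R5 ← R5 − (3)·R2: [0, 0, 0, 0, 0, 0, 4]
R4 ← R4 + (27/41)·R3: [0, 0, 0, 0, 0, 0, 0]
R5 ← R5 + (4/41)·R3: [0, 0, 0, 0, 0, 0, 0]
The echelon form has 3 nonzero rows; the last pivot sits in the augmented column, so rank(T) = 2 but rank([T|b]) = 3.
Since the ranks differ, the system is inconsistent.

no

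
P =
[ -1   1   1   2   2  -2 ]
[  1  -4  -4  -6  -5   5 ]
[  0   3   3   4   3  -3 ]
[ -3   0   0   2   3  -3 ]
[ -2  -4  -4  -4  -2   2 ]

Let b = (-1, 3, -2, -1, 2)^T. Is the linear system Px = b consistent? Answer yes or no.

yes

Row reduce the augmented matrix [P | b].
R2 ← R2 + R1: [0, -3, -3, -4, -3, 3, 2]
R4 ← R4 − (3)·R1: [0, -3, -3, -4, -3, 3, 2]
R5 ← R5 − (2)·R1: [0, -6, -6, -8, -6, 6, 4]
R3 ← R3 + R2: [0, 0, 0, 0, 0, 0, 0]
R4 ← R4 − R2: [0, 0, 0, 0, 0, 0, 0]
R5 ← R5 − (2)·R2: [0, 0, 0, 0, 0, 0, 0]
The echelon form has 2 nonzero rows, and every pivot lies in the first 6 columns, so rank(P) = rank([P|b]) = 2.
The system is consistent.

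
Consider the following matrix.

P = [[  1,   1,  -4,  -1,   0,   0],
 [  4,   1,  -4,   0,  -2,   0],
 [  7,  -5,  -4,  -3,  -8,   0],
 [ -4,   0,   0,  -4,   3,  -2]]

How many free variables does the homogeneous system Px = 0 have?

2

Row reduce to echelon form.
R2 ← R2 − (4)·R1: [0, -3, 12, 4, -2, 0]
R3 ← R3 − (7)·R1: [0, -12, 24, 4, -8, 0]
R4 ← R4 + (4)·R1: [0, 4, -16, -8, 3, -2]
R3 ← R3 − (4)·R2: [0, 0, -24, -12, 0, 0]
R4 ← R4 + (4/3)·R2: [0, 0, 0, -8/3, 1/3, -2]
4 nonzero rows, so rank(P) = 4.
P has 6 columns; by rank–nullity, nullity = 6 − 4 = 2.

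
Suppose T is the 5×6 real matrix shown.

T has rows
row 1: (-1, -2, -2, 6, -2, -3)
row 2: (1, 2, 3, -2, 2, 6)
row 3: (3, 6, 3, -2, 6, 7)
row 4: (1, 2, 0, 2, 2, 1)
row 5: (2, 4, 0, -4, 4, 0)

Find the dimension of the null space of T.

3

Row reduce to echelon form.
R2 ← R2 + R1: [0, 0, 1, 4, 0, 3]
R3 ← R3 + (3)·R1: [0, 0, -3, 16, 0, -2]
R4 ← R4 + R1: [0, 0, -2, 8, 0, -2]
R5 ← R5 + (2)·R1: [0, 0, -4, 8, 0, -6]
R3 ← R3 + (3)·R2: [0, 0, 0, 28, 0, 7]
R4 ← R4 + (2)·R2: [0, 0, 0, 16, 0, 4]
R5 ← R5 + (4)·R2: [0, 0, 0, 24, 0, 6]
R4 ← R4 − (4/7)·R3: [0, 0, 0, 0, 0, 0]
R5 ← R5 − (6/7)·R3: [0, 0, 0, 0, 0, 0]
3 nonzero rows, so rank(T) = 3.
T has 6 columns; by rank–nullity, nullity = 6 − 3 = 3.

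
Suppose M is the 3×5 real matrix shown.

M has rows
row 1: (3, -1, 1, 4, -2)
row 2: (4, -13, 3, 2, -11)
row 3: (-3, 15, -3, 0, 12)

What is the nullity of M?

Row reduce to echelon form.
R2 ← R2 − (4/3)·R1: [0, -35/3, 5/3, -10/3, -25/3]
R3 ← R3 + R1: [0, 14, -2, 4, 10]
R3 ← R3 + (6/5)·R2: [0, 0, 0, 0, 0]
2 nonzero rows, so rank(M) = 2.
M has 5 columns; by rank–nullity, nullity = 5 − 2 = 3.

3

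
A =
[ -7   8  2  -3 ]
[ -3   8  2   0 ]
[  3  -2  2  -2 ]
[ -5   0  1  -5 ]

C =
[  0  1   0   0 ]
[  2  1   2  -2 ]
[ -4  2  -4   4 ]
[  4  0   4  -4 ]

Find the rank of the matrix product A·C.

2

First compute AC:
[[ -4,   5,  -4,   4],
 [  8,   9,   8,  -8],
 [-20,   5, -20,  20],
 [-24,  -3, -24,  24]]
Now row reduce the product.
R2 ← R2 + (2)·R1: [0, 19, 0, 0]
R3 ← R3 − (5)·R1: [0, -20, 0, 0]
R4 ← R4 − (6)·R1: [0, -33, 0, 0]
R3 ← R3 + (20/19)·R2: [0, 0, 0, 0]
R4 ← R4 + (33/19)·R2: [0, 0, 0, 0]
2 nonzero rows, so rank(AC) = 2.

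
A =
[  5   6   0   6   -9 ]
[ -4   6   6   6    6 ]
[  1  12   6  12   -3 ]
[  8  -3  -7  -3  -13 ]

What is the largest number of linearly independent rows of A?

2

Row reduce to echelon form.
R2 ← R2 + (4/5)·R1: [0, 54/5, 6, 54/5, -6/5]
R3 ← R3 − (1/5)·R1: [0, 54/5, 6, 54/5, -6/5]
R4 ← R4 − (8/5)·R1: [0, -63/5, -7, -63/5, 7/5]
R3 ← R3 − R2: [0, 0, 0, 0, 0]
R4 ← R4 + (7/6)·R2: [0, 0, 0, 0, 0]
Echelon form has 2 nonzero rows, so rank(A) = 2.
The rank gives the maximum number of linearly independent rows: 2.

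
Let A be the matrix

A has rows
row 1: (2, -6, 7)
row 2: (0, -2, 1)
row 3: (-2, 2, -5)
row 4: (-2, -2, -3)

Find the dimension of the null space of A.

1

Row reduce to echelon form.
R3 ← R3 + R1: [0, -4, 2]
R4 ← R4 + R1: [0, -8, 4]
R3 ← R3 − (2)·R2: [0, 0, 0]
R4 ← R4 − (4)·R2: [0, 0, 0]
2 nonzero rows, so rank(A) = 2.
A has 3 columns; by rank–nullity, nullity = 3 − 2 = 1.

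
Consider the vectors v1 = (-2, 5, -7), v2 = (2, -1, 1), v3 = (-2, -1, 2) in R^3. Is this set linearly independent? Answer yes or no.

Form the matrix with these vectors as rows and row reduce.
R2 ← R2 + R1: [0, 4, -6]
R3 ← R3 − R1: [0, -6, 9]
R3 ← R3 + (3/2)·R2: [0, 0, 0]
2 nonzero rows, so the 3 vectors span a space of dimension 2.
Since 2 < 3, the vectors are linearly dependent.

no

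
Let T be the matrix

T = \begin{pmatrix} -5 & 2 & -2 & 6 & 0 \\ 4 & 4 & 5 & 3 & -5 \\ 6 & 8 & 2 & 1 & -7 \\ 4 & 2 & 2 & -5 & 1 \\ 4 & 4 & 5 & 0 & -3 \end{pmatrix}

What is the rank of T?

5

Row reduce to echelon form.
R2 ← R2 + (4/5)·R1: [0, 28/5, 17/5, 39/5, -5]
R3 ← R3 + (6/5)·R1: [0, 52/5, -2/5, 41/5, -7]
R4 ← R4 + (4/5)·R1: [0, 18/5, 2/5, -1/5, 1]
R5 ← R5 + (4/5)·R1: [0, 28/5, 17/5, 24/5, -3]
R3 ← R3 − (13/7)·R2: [0, 0, -47/7, -44/7, 16/7]
R4 ← R4 − (9/14)·R2: [0, 0, -25/14, -73/14, 59/14]
R5 ← R5 − R2: [0, 0, 0, -3, 2]
R4 ← R4 − (25/94)·R3: [0, 0, 0, -333/94, 339/94]
R5 ← R5 − (94/111)·R4: [0, 0, 0, 0, -39/37]
Echelon form has 5 nonzero rows, so rank(T) = 5.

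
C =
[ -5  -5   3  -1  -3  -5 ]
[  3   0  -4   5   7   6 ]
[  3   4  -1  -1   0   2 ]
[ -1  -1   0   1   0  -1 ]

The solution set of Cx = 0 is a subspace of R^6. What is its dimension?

Row reduce to echelon form.
R2 ← R2 + (3/5)·R1: [0, -3, -11/5, 22/5, 26/5, 3]
R3 ← R3 + (3/5)·R1: [0, 1, 4/5, -8/5, -9/5, -1]
R4 ← R4 − (1/5)·R1: [0, 0, -3/5, 6/5, 3/5, 0]
R3 ← R3 + (1/3)·R2: [0, 0, 1/15, -2/15, -1/15, 0]
R4 ← R4 + (9)·R3: [0, 0, 0, 0, 0, 0]
3 nonzero rows, so rank(C) = 3.
C has 6 columns; by rank–nullity, nullity = 6 − 3 = 3.

3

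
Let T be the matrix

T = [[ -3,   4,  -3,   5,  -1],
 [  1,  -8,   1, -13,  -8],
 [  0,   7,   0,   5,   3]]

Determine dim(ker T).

2

Row reduce to echelon form.
R2 ← R2 + (1/3)·R1: [0, -20/3, 0, -34/3, -25/3]
R3 ← R3 + (21/20)·R2: [0, 0, 0, -69/10, -23/4]
3 nonzero rows, so rank(T) = 3.
T has 5 columns; by rank–nullity, nullity = 5 − 3 = 2.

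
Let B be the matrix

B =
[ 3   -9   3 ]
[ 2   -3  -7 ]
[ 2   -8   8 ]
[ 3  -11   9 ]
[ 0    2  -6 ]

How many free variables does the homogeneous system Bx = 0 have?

1

Row reduce to echelon form.
R2 ← R2 − (2/3)·R1: [0, 3, -9]
R3 ← R3 − (2/3)·R1: [0, -2, 6]
R4 ← R4 − R1: [0, -2, 6]
R3 ← R3 + (2/3)·R2: [0, 0, 0]
R4 ← R4 + (2/3)·R2: [0, 0, 0]
R5 ← R5 − (2/3)·R2: [0, 0, 0]
2 nonzero rows, so rank(B) = 2.
B has 3 columns; by rank–nullity, nullity = 3 − 2 = 1.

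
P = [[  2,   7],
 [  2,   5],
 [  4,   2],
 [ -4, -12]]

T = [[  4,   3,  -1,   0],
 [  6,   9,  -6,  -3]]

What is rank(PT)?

2

First compute PT:
[[ 50,  69, -44, -21],
 [ 38,  51, -32, -15],
 [ 28,  30, -16,  -6],
 [-88, -120,  76,  36]]
Now row reduce the product.
R2 ← R2 − (19/25)·R1: [0, -36/25, 36/25, 24/25]
R3 ← R3 − (14/25)·R1: [0, -216/25, 216/25, 144/25]
R4 ← R4 + (44/25)·R1: [0, 36/25, -36/25, -24/25]
R3 ← R3 − (6)·R2: [0, 0, 0, 0]
R4 ← R4 + R2: [0, 0, 0, 0]
2 nonzero rows, so rank(PT) = 2.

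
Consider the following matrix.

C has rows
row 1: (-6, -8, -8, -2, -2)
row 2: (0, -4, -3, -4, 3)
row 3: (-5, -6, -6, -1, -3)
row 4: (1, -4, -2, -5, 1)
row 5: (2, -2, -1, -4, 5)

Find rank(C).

Row reduce to echelon form.
R3 ← R3 − (5/6)·R1: [0, 2/3, 2/3, 2/3, -4/3]
R4 ← R4 + (1/6)·R1: [0, -16/3, -10/3, -16/3, 2/3]
R5 ← R5 + (1/3)·R1: [0, -14/3, -11/3, -14/3, 13/3]
R3 ← R3 + (1/6)·R2: [0, 0, 1/6, 0, -5/6]
R4 ← R4 − (4/3)·R2: [0, 0, 2/3, 0, -10/3]
R5 ← R5 − (7/6)·R2: [0, 0, -1/6, 0, 5/6]
R4 ← R4 − (4)·R3: [0, 0, 0, 0, 0]
R5 ← R5 + R3: [0, 0, 0, 0, 0]
Echelon form has 3 nonzero rows, so rank(C) = 3.

3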